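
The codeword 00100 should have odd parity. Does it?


Number of 1s: 1

Yes, parity is correct (1 ones)


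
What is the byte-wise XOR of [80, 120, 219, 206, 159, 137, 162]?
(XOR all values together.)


XOR chain: 80 ^ 120 ^ 219 ^ 206 ^ 159 ^ 137 ^ 162 = 137

137


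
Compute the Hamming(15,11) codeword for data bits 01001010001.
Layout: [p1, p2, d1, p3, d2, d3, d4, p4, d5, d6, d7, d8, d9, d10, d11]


Parity bits: p1=0, p2=0, p3=0, p4=1

000010011010001


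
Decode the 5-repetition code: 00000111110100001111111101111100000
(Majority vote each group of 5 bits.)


Groups: 00000, 11111, 01000, 01111, 11110, 11111, 00000
Majority votes: 0101110

0101110


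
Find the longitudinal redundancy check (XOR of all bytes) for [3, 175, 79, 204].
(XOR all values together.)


XOR chain: 3 ^ 175 ^ 79 ^ 204 = 47

47


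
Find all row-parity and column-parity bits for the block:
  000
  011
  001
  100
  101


Row parities: 00110
Column parities: 011

Row P: 00110, Col P: 011, Corner: 0


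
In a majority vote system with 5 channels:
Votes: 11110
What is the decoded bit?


Ones: 4 out of 5
Threshold: 3

1 (4/5 voted 1)


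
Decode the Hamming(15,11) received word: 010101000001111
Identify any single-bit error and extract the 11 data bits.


Syndrome = 0: no error detected

Data: 00100001111 (no errors)


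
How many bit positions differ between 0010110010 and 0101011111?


XOR: 0111101101
Count of 1s: 7

7


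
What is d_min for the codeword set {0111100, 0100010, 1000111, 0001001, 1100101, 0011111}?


Comparing all pairs, minimum distance: 2
Can detect 1 errors, correct 0 errors

2


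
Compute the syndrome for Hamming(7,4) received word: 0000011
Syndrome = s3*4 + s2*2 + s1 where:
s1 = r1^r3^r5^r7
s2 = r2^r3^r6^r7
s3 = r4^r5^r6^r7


s1=1, s2=0, s3=0

Syndrome = 1 (error at position 1)


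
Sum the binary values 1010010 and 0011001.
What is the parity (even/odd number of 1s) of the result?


1010010 = 82
0011001 = 25
Sum = 107 = 1101011
1s count = 5

odd parity (5 ones in 1101011)


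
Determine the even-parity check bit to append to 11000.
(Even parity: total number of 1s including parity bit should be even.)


Number of 1s in data: 2
Parity bit: 0

0


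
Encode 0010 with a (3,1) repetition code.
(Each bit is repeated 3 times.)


Each bit -> 3 copies

000000111000


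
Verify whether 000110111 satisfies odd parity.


Number of 1s: 5

Yes, parity is correct (5 ones)


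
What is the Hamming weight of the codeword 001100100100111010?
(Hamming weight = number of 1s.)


Counting 1s in 001100100100111010

8


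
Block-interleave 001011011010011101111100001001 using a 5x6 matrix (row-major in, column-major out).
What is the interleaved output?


Matrix:
  001011
  011010
  011101
  111100
  001001
Read columns: 000100111011111001101100010101

000100111011111001101100010101


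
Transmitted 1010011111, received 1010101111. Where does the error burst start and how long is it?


XOR: 0000110000

Burst at position 4, length 2


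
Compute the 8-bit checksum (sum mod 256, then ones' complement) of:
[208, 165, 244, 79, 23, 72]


Sum = 791 mod 256 = 23
Complement = 232

232


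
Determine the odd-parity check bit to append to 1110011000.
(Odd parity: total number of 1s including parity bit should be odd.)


Number of 1s in data: 5
Parity bit: 0

0


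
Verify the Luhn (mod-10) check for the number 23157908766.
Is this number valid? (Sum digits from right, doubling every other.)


Luhn sum = 49
49 mod 10 = 9

Invalid (Luhn sum mod 10 = 9)


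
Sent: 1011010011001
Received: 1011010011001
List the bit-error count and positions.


XOR: 0000000000000

0 errors (received matches sent)


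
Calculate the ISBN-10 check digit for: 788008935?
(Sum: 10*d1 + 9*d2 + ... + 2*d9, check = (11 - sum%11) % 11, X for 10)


Weighted sum: 301
301 mod 11 = 4

Check digit: 7


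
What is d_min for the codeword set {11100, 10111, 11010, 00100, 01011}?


Comparing all pairs, minimum distance: 2
Can detect 1 errors, correct 0 errors

2


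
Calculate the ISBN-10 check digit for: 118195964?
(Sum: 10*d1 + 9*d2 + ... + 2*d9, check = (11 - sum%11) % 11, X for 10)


Weighted sum: 231
231 mod 11 = 0

Check digit: 0


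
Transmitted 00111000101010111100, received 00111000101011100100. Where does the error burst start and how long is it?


XOR: 00000000000001011000

Burst at position 13, length 4


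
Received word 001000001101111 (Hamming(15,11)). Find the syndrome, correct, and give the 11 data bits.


Syndrome = 0: no error detected

Data: 10001101111 (no errors)


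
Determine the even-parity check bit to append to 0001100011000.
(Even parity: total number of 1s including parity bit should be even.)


Number of 1s in data: 4
Parity bit: 0

0


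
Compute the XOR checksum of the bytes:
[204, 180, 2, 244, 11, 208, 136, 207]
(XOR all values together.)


XOR chain: 204 ^ 180 ^ 2 ^ 244 ^ 11 ^ 208 ^ 136 ^ 207 = 18

18


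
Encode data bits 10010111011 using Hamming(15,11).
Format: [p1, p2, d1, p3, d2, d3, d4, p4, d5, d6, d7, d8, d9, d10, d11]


Parity bits: p1=0, p2=0, p3=0, p4=1

001000110111011


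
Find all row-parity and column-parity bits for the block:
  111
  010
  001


Row parities: 111
Column parities: 100

Row P: 111, Col P: 100, Corner: 1


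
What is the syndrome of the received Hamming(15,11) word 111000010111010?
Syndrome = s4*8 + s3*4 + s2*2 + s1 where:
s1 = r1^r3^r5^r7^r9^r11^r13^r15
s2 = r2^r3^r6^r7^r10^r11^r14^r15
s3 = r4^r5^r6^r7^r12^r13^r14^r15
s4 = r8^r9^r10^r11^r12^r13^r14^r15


s1=1, s2=1, s3=0, s4=1

Syndrome = 11 (error at position 11)


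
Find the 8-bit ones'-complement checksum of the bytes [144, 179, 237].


Sum = 560 mod 256 = 48
Complement = 207

207


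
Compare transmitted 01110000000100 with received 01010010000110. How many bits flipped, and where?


XOR: 00100010000010

3 error(s) at position(s): 2, 6, 12


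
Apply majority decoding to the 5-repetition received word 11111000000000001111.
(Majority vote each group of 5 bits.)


Groups: 11111, 00000, 00000, 01111
Majority votes: 1001

1001


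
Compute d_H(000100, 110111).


XOR: 110011
Count of 1s: 4

4


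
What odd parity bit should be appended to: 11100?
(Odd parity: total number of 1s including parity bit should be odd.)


Number of 1s in data: 3
Parity bit: 0

0


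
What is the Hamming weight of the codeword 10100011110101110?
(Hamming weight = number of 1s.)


Counting 1s in 10100011110101110

10


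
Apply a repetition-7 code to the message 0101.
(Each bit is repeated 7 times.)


Each bit -> 7 copies

0000000111111100000001111111


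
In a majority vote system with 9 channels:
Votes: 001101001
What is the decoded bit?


Ones: 4 out of 9
Threshold: 5

0 (4/9 voted 1)


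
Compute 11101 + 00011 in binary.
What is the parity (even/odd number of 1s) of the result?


11101 = 29
00011 = 3
Sum = 32 = 100000
1s count = 1

odd parity (1 ones in 100000)


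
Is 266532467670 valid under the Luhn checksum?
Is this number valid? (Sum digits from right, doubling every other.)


Luhn sum = 56
56 mod 10 = 6

Invalid (Luhn sum mod 10 = 6)


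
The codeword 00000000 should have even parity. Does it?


Number of 1s: 0

Yes, parity is correct (0 ones)


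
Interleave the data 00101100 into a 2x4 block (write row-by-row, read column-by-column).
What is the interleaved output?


Matrix:
  0010
  1100
Read columns: 01011000

01011000


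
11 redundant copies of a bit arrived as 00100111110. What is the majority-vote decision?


Ones: 6 out of 11
Threshold: 6

1 (6/11 voted 1)


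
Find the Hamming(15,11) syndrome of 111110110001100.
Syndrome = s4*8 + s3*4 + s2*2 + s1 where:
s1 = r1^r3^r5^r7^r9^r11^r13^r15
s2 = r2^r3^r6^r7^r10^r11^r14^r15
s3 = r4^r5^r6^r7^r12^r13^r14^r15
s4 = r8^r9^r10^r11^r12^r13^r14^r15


s1=1, s2=1, s3=1, s4=1

Syndrome = 15 (error at position 15)


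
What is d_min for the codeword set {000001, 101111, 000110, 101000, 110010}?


Comparing all pairs, minimum distance: 3
Can detect 2 errors, correct 1 errors

3


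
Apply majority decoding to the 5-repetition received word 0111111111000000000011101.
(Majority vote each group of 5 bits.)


Groups: 01111, 11111, 00000, 00000, 11101
Majority votes: 11001

11001


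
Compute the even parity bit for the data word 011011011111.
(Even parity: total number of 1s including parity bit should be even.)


Number of 1s in data: 9
Parity bit: 1

1


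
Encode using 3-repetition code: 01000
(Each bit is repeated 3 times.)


Each bit -> 3 copies

000111000000000


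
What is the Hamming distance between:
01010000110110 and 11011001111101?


XOR: 10001001001011
Count of 1s: 6

6


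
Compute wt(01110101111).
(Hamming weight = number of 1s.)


Counting 1s in 01110101111

8


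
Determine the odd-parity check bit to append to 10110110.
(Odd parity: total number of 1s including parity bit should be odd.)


Number of 1s in data: 5
Parity bit: 0

0


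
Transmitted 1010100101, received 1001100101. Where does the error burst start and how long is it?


XOR: 0011000000

Burst at position 2, length 2


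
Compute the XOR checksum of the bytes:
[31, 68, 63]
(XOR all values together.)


XOR chain: 31 ^ 68 ^ 63 = 100

100


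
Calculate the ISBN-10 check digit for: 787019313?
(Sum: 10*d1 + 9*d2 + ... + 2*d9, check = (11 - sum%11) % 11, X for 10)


Weighted sum: 270
270 mod 11 = 6

Check digit: 5


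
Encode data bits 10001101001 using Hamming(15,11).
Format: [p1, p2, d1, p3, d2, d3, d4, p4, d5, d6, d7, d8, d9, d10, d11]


Parity bits: p1=1, p2=1, p3=0, p4=0

111000001101001


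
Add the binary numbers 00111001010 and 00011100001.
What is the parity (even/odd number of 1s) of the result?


00111001010 = 458
00011100001 = 225
Sum = 683 = 1010101011
1s count = 6

even parity (6 ones in 1010101011)


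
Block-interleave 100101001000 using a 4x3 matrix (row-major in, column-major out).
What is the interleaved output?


Matrix:
  100
  101
  001
  000
Read columns: 110000000110

110000000110


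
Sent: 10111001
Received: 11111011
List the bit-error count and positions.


XOR: 01000010

2 error(s) at position(s): 1, 6


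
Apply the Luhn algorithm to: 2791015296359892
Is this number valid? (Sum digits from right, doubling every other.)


Luhn sum = 79
79 mod 10 = 9

Invalid (Luhn sum mod 10 = 9)


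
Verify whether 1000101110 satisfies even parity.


Number of 1s: 5

No, parity error (5 ones)


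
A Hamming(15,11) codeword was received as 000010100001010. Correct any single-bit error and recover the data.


Syndrome = 0: no error detected

Data: 01010001010 (no errors)


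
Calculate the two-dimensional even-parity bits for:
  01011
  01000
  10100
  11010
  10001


Row parities: 11010
Column parities: 11100

Row P: 11010, Col P: 11100, Corner: 1


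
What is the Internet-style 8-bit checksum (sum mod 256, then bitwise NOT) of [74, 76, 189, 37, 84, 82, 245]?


Sum = 787 mod 256 = 19
Complement = 236

236


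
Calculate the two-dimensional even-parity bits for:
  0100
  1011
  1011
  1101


Row parities: 1111
Column parities: 1001

Row P: 1111, Col P: 1001, Corner: 0


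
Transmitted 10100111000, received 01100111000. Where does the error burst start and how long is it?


XOR: 11000000000

Burst at position 0, length 2


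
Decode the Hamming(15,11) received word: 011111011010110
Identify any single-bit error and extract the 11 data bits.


Syndrome = 15: error at position 15

Data: 11101010111 (corrected bit 15)


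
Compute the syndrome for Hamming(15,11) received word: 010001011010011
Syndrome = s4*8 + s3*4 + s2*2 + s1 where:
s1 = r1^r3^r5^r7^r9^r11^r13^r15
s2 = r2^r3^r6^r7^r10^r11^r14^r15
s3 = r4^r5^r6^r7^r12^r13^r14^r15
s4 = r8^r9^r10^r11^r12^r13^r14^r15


s1=1, s2=1, s3=1, s4=1

Syndrome = 15 (error at position 15)


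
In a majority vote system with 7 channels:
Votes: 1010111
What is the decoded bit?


Ones: 5 out of 7
Threshold: 4

1 (5/7 voted 1)


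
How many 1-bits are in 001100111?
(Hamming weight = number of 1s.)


Counting 1s in 001100111

5


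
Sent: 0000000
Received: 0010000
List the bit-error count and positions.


XOR: 0010000

1 error(s) at position(s): 2


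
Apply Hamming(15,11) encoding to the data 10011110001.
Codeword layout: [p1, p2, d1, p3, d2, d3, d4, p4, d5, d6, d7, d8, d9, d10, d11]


Parity bits: p1=1, p2=1, p3=0, p4=0

111000101110001


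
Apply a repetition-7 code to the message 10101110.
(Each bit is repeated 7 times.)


Each bit -> 7 copies

11111110000000111111100000001111111111111111111110000000


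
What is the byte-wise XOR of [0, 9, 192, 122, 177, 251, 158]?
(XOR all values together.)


XOR chain: 0 ^ 9 ^ 192 ^ 122 ^ 177 ^ 251 ^ 158 = 103

103


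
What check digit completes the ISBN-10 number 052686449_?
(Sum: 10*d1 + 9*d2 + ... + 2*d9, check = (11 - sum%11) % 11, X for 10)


Weighted sum: 227
227 mod 11 = 7

Check digit: 4


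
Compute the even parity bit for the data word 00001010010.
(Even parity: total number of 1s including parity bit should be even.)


Number of 1s in data: 3
Parity bit: 1

1


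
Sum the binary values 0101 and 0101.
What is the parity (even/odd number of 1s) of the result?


0101 = 5
0101 = 5
Sum = 10 = 1010
1s count = 2

even parity (2 ones in 1010)


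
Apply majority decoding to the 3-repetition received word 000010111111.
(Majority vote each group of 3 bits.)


Groups: 000, 010, 111, 111
Majority votes: 0011

0011


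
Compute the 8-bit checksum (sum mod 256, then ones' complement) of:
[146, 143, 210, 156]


Sum = 655 mod 256 = 143
Complement = 112

112


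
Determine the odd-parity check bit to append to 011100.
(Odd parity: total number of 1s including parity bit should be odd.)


Number of 1s in data: 3
Parity bit: 0

0


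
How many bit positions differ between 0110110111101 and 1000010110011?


XOR: 1110100001110
Count of 1s: 7

7


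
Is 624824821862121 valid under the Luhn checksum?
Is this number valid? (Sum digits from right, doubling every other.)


Luhn sum = 67
67 mod 10 = 7

Invalid (Luhn sum mod 10 = 7)


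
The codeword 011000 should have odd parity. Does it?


Number of 1s: 2

No, parity error (2 ones)


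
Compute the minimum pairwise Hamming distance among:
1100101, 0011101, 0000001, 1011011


Comparing all pairs, minimum distance: 3
Can detect 2 errors, correct 1 errors

3


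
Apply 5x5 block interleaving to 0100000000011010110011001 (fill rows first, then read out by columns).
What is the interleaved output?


Matrix:
  01000
  00000
  01101
  01100
  11001
Read columns: 0000110111001100000000101

0000110111001100000000101


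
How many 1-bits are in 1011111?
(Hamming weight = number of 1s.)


Counting 1s in 1011111

6


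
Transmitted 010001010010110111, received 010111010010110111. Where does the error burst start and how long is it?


XOR: 000110000000000000

Burst at position 3, length 2


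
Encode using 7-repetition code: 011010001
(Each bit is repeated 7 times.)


Each bit -> 7 copies

000000011111111111111000000011111110000000000000000000001111111


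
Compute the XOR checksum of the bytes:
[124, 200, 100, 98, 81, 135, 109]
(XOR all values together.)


XOR chain: 124 ^ 200 ^ 100 ^ 98 ^ 81 ^ 135 ^ 109 = 9

9


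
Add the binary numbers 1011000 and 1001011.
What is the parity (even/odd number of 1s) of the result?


1011000 = 88
1001011 = 75
Sum = 163 = 10100011
1s count = 4

even parity (4 ones in 10100011)


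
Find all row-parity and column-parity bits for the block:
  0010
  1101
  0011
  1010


Row parities: 1100
Column parities: 0110

Row P: 1100, Col P: 0110, Corner: 0


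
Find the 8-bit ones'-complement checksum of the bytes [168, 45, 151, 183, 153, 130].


Sum = 830 mod 256 = 62
Complement = 193

193


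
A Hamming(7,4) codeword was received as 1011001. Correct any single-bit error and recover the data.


Syndrome = 1: error at position 1

Data: 1001 (corrected bit 1)


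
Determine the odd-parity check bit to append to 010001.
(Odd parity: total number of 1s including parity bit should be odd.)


Number of 1s in data: 2
Parity bit: 1

1


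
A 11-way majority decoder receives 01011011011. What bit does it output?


Ones: 7 out of 11
Threshold: 6

1 (7/11 voted 1)


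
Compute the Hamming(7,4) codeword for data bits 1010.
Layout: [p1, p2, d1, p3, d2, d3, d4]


Parity bits: p1=1, p2=0, p3=1

1011010


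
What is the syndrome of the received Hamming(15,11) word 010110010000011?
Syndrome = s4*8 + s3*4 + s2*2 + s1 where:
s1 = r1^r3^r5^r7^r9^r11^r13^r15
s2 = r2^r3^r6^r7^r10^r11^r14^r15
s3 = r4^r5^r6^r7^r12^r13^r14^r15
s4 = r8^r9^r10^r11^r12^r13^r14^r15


s1=0, s2=1, s3=0, s4=1

Syndrome = 10 (error at position 10)


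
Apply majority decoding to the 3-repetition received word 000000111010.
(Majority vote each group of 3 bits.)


Groups: 000, 000, 111, 010
Majority votes: 0010

0010


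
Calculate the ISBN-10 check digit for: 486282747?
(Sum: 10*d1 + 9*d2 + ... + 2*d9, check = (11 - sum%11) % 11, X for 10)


Weighted sum: 286
286 mod 11 = 0

Check digit: 0


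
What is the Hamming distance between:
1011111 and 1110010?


XOR: 0101101
Count of 1s: 4

4


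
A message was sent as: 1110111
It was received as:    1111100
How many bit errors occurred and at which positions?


XOR: 0001011

3 error(s) at position(s): 3, 5, 6


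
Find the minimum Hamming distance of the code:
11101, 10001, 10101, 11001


Comparing all pairs, minimum distance: 1
Can detect 0 errors, correct 0 errors

1


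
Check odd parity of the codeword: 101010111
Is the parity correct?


Number of 1s: 6

No, parity error (6 ones)


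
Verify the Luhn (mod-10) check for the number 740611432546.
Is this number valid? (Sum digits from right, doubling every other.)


Luhn sum = 52
52 mod 10 = 2

Invalid (Luhn sum mod 10 = 2)


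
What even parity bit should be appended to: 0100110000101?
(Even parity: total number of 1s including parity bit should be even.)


Number of 1s in data: 5
Parity bit: 1

1


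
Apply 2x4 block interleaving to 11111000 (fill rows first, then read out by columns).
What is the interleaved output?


Matrix:
  1111
  1000
Read columns: 11101010

11101010


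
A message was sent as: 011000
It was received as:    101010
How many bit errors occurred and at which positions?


XOR: 110010

3 error(s) at position(s): 0, 1, 4


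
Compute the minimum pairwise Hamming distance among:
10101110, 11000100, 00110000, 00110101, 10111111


Comparing all pairs, minimum distance: 2
Can detect 1 errors, correct 0 errors

2


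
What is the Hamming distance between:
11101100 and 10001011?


XOR: 01100111
Count of 1s: 5

5


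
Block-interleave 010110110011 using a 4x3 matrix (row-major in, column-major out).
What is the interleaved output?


Matrix:
  010
  110
  110
  011
Read columns: 011011110001

011011110001


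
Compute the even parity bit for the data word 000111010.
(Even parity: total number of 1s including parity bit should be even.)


Number of 1s in data: 4
Parity bit: 0

0


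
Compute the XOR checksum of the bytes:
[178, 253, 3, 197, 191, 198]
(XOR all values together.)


XOR chain: 178 ^ 253 ^ 3 ^ 197 ^ 191 ^ 198 = 240

240


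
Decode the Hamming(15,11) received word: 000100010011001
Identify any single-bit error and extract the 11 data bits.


Syndrome = 4: error at position 4

Data: 00000011001 (corrected bit 4)


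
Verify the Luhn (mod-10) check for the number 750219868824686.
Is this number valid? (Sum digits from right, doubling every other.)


Luhn sum = 77
77 mod 10 = 7

Invalid (Luhn sum mod 10 = 7)


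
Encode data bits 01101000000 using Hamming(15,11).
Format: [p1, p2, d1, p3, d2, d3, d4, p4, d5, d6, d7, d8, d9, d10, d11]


Parity bits: p1=0, p2=1, p3=0, p4=1

010011011000000


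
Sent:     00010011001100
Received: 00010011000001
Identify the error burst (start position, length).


XOR: 00000000001101

Burst at position 10, length 4


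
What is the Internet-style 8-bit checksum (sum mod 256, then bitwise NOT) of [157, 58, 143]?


Sum = 358 mod 256 = 102
Complement = 153

153


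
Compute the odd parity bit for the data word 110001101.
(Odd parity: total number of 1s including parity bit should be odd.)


Number of 1s in data: 5
Parity bit: 0

0


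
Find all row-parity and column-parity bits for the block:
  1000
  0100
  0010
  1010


Row parities: 1110
Column parities: 0100

Row P: 1110, Col P: 0100, Corner: 1


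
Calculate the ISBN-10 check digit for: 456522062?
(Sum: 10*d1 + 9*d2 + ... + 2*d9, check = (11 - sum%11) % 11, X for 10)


Weighted sum: 212
212 mod 11 = 3

Check digit: 8


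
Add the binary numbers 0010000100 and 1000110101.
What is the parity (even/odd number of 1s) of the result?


0010000100 = 132
1000110101 = 565
Sum = 697 = 1010111001
1s count = 6

even parity (6 ones in 1010111001)


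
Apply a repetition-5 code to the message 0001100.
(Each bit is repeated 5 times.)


Each bit -> 5 copies

00000000000000011111111110000000000


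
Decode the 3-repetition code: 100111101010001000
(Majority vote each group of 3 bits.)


Groups: 100, 111, 101, 010, 001, 000
Majority votes: 011000

011000


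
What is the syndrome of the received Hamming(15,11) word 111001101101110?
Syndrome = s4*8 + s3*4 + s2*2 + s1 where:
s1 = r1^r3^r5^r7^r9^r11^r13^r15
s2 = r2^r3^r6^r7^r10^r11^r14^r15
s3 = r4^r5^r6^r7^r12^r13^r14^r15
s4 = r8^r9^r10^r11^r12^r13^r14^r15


s1=1, s2=0, s3=1, s4=1

Syndrome = 13 (error at position 13)


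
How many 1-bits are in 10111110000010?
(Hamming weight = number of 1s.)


Counting 1s in 10111110000010

7


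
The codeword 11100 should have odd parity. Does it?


Number of 1s: 3

Yes, parity is correct (3 ones)


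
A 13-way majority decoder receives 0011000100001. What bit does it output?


Ones: 4 out of 13
Threshold: 7

0 (4/13 voted 1)


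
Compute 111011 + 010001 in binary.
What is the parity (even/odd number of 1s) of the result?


111011 = 59
010001 = 17
Sum = 76 = 1001100
1s count = 3

odd parity (3 ones in 1001100)


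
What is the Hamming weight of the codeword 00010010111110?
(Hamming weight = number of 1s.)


Counting 1s in 00010010111110

7


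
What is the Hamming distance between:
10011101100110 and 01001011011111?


XOR: 11010110111001
Count of 1s: 9

9


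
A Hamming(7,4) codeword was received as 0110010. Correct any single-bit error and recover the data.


Syndrome = 7: error at position 7

Data: 1011 (corrected bit 7)


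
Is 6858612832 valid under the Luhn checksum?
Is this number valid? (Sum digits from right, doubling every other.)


Luhn sum = 44
44 mod 10 = 4

Invalid (Luhn sum mod 10 = 4)


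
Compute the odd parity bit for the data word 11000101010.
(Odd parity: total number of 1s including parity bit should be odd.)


Number of 1s in data: 5
Parity bit: 0

0


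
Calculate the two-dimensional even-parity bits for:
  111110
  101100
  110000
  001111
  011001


Row parities: 11001
Column parities: 110100

Row P: 11001, Col P: 110100, Corner: 1


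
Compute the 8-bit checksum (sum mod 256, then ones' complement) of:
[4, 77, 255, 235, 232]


Sum = 803 mod 256 = 35
Complement = 220

220


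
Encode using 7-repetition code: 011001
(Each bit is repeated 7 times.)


Each bit -> 7 copies

000000011111111111111000000000000001111111


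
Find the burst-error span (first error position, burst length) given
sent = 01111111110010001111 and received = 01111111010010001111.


XOR: 00000000100000000000

Burst at position 8, length 1


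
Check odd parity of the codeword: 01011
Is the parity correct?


Number of 1s: 3

Yes, parity is correct (3 ones)


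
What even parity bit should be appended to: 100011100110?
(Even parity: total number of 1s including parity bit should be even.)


Number of 1s in data: 6
Parity bit: 0

0


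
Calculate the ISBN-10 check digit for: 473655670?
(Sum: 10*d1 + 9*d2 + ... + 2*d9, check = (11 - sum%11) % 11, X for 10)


Weighted sum: 269
269 mod 11 = 5

Check digit: 6


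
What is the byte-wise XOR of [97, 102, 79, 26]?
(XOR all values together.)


XOR chain: 97 ^ 102 ^ 79 ^ 26 = 82

82


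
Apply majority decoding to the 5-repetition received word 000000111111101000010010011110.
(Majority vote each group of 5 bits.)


Groups: 00000, 01111, 11101, 00001, 00100, 11110
Majority votes: 011001

011001


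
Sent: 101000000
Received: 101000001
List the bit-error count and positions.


XOR: 000000001

1 error(s) at position(s): 8


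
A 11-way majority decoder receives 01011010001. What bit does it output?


Ones: 5 out of 11
Threshold: 6

0 (5/11 voted 1)


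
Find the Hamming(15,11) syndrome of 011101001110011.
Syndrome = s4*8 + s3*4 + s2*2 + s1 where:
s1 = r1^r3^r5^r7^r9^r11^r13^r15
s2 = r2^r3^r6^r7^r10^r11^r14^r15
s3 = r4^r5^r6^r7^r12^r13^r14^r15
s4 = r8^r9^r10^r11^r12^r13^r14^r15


s1=0, s2=1, s3=0, s4=1

Syndrome = 10 (error at position 10)


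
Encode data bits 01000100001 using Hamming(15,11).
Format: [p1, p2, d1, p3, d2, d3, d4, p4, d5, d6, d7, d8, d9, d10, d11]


Parity bits: p1=0, p2=0, p3=0, p4=0

000010000100001


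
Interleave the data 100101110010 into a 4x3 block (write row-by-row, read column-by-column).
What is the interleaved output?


Matrix:
  100
  101
  110
  010
Read columns: 111000110100

111000110100


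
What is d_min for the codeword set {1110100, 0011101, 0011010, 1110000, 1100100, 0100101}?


Comparing all pairs, minimum distance: 1
Can detect 0 errors, correct 0 errors

1


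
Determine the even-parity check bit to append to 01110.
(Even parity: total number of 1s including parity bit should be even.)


Number of 1s in data: 3
Parity bit: 1

1


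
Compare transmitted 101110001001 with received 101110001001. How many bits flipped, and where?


XOR: 000000000000

0 errors (received matches sent)


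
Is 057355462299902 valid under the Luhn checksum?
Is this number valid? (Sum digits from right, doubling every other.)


Luhn sum = 62
62 mod 10 = 2

Invalid (Luhn sum mod 10 = 2)


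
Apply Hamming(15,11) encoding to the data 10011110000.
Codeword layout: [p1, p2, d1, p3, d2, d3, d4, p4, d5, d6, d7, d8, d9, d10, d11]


Parity bits: p1=0, p2=0, p3=1, p4=1

001100111110000


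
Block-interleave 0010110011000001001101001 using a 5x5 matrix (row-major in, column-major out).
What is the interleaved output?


Matrix:
  00101
  10011
  00000
  10011
  01001
Read columns: 0101000001100000101011011

0101000001100000101011011


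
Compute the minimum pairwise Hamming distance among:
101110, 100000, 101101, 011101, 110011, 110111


Comparing all pairs, minimum distance: 1
Can detect 0 errors, correct 0 errors

1


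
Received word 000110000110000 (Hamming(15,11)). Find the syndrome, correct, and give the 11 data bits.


Syndrome = 0: no error detected

Data: 01000110000 (no errors)


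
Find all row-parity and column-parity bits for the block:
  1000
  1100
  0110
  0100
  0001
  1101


Row parities: 100111
Column parities: 1010

Row P: 100111, Col P: 1010, Corner: 0


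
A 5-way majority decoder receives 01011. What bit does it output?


Ones: 3 out of 5
Threshold: 3

1 (3/5 voted 1)


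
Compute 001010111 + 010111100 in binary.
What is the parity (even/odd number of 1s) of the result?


001010111 = 87
010111100 = 188
Sum = 275 = 100010011
1s count = 4

even parity (4 ones in 100010011)


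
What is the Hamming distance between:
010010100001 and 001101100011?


XOR: 011111000010
Count of 1s: 6

6


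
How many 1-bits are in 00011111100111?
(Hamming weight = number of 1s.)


Counting 1s in 00011111100111

9


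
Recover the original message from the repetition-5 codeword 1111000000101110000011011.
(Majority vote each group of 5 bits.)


Groups: 11110, 00000, 10111, 00000, 11011
Majority votes: 10101

10101


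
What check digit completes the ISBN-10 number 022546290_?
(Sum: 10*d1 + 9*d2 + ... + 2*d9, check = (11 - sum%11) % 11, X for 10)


Weighted sum: 158
158 mod 11 = 4

Check digit: 7


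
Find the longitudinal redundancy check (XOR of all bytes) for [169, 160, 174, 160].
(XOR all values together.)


XOR chain: 169 ^ 160 ^ 174 ^ 160 = 7

7


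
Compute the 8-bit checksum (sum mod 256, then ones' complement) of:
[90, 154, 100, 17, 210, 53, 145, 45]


Sum = 814 mod 256 = 46
Complement = 209

209


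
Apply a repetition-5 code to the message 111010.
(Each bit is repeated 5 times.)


Each bit -> 5 copies

111111111111111000001111100000


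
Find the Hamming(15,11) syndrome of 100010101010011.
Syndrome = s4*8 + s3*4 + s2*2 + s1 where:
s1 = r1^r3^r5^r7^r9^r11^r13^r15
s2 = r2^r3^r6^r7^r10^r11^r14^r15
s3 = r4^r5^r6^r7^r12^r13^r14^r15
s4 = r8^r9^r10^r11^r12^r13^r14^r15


s1=0, s2=0, s3=0, s4=0

Syndrome = 0 (no error)


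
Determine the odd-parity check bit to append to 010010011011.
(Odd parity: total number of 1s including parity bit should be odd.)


Number of 1s in data: 6
Parity bit: 1

1


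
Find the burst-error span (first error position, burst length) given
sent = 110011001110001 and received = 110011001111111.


XOR: 000000000001110

Burst at position 11, length 3


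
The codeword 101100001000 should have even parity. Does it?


Number of 1s: 4

Yes, parity is correct (4 ones)


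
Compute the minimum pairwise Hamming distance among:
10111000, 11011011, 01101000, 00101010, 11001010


Comparing all pairs, minimum distance: 2
Can detect 1 errors, correct 0 errors

2


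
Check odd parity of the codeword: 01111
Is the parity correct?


Number of 1s: 4

No, parity error (4 ones)


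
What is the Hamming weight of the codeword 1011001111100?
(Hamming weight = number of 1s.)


Counting 1s in 1011001111100

8


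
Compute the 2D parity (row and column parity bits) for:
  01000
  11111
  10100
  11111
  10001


Row parities: 11010
Column parities: 01101

Row P: 11010, Col P: 01101, Corner: 1


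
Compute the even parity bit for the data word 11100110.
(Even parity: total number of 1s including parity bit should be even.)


Number of 1s in data: 5
Parity bit: 1

1


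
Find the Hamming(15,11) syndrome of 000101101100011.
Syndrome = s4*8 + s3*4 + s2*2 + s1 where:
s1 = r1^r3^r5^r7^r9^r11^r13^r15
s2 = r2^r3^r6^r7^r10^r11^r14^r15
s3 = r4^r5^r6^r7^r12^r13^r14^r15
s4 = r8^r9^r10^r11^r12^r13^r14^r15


s1=1, s2=1, s3=1, s4=0

Syndrome = 7 (error at position 7)


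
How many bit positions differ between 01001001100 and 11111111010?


XOR: 10110110110
Count of 1s: 7

7


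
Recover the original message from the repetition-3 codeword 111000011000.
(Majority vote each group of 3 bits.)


Groups: 111, 000, 011, 000
Majority votes: 1010

1010


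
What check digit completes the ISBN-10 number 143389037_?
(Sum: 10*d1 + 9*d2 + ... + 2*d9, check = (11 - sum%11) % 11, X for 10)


Weighted sum: 207
207 mod 11 = 9

Check digit: 2


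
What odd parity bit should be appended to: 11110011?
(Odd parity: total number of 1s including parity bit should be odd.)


Number of 1s in data: 6
Parity bit: 1

1


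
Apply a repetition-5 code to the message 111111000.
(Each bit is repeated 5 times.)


Each bit -> 5 copies

111111111111111111111111111111000000000000000


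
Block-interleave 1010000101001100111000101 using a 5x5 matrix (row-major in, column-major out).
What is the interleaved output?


Matrix:
  10100
  00101
  00110
  01110
  00101
Read columns: 1000000010111110011001001

1000000010111110011001001


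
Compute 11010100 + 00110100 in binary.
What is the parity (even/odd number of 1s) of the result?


11010100 = 212
00110100 = 52
Sum = 264 = 100001000
1s count = 2

even parity (2 ones in 100001000)


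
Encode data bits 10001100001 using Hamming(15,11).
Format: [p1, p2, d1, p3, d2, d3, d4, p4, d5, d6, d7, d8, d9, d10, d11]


Parity bits: p1=1, p2=1, p3=1, p4=1

111100011100001


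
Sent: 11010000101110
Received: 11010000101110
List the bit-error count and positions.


XOR: 00000000000000

0 errors (received matches sent)


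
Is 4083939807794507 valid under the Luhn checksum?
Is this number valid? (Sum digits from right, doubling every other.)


Luhn sum = 88
88 mod 10 = 8

Invalid (Luhn sum mod 10 = 8)


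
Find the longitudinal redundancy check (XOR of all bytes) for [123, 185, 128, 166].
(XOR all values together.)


XOR chain: 123 ^ 185 ^ 128 ^ 166 = 228

228


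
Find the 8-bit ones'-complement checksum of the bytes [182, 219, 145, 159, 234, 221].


Sum = 1160 mod 256 = 136
Complement = 119

119


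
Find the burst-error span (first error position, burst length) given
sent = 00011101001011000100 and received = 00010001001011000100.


XOR: 00001100000000000000

Burst at position 4, length 2


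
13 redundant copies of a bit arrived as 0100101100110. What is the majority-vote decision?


Ones: 6 out of 13
Threshold: 7

0 (6/13 voted 1)


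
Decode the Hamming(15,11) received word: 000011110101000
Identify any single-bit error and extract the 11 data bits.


Syndrome = 10: error at position 10

Data: 01110001000 (corrected bit 10)


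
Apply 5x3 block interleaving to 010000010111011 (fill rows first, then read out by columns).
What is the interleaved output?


Matrix:
  010
  000
  010
  111
  011
Read columns: 000101011100011

000101011100011


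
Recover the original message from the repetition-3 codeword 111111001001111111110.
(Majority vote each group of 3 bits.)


Groups: 111, 111, 001, 001, 111, 111, 110
Majority votes: 1100111

1100111


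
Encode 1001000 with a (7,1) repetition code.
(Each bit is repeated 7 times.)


Each bit -> 7 copies

1111111000000000000001111111000000000000000000000


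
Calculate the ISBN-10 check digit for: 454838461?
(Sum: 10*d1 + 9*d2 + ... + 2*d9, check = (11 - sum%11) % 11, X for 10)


Weighted sum: 267
267 mod 11 = 3

Check digit: 8


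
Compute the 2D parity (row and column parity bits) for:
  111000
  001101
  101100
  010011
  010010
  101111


Row parities: 111101
Column parities: 110111

Row P: 111101, Col P: 110111, Corner: 1


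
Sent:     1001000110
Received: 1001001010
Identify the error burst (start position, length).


XOR: 0000001100

Burst at position 6, length 2


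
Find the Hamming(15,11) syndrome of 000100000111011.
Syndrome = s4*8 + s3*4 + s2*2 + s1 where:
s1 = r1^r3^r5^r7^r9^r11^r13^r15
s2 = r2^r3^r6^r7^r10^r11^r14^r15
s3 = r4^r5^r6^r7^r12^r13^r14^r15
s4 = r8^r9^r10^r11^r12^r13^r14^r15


s1=0, s2=0, s3=0, s4=1

Syndrome = 8 (error at position 8)


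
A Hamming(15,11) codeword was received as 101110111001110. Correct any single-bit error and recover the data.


Syndrome = 10: error at position 10

Data: 11011101110 (corrected bit 10)


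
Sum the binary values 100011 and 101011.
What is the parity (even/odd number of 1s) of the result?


100011 = 35
101011 = 43
Sum = 78 = 1001110
1s count = 4

even parity (4 ones in 1001110)


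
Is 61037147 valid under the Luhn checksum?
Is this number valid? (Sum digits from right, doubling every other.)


Luhn sum = 28
28 mod 10 = 8

Invalid (Luhn sum mod 10 = 8)


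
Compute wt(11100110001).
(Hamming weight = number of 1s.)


Counting 1s in 11100110001

6


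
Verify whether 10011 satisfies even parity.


Number of 1s: 3

No, parity error (3 ones)


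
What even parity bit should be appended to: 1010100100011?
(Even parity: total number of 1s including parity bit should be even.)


Number of 1s in data: 6
Parity bit: 0

0


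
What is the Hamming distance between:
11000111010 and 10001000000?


XOR: 01001111010
Count of 1s: 6

6


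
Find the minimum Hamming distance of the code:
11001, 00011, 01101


Comparing all pairs, minimum distance: 2
Can detect 1 errors, correct 0 errors

2


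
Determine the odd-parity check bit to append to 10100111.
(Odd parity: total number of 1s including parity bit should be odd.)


Number of 1s in data: 5
Parity bit: 0

0


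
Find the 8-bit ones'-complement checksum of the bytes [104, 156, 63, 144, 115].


Sum = 582 mod 256 = 70
Complement = 185

185


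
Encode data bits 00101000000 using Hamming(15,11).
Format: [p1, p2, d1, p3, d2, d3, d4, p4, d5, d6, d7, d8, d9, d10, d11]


Parity bits: p1=1, p2=1, p3=1, p4=1

110101011000000


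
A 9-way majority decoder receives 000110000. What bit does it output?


Ones: 2 out of 9
Threshold: 5

0 (2/9 voted 1)


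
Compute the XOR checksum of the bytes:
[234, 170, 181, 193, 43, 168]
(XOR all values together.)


XOR chain: 234 ^ 170 ^ 181 ^ 193 ^ 43 ^ 168 = 183

183


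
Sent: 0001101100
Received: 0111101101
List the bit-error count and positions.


XOR: 0110000001

3 error(s) at position(s): 1, 2, 9


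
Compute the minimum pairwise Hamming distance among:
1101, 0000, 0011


Comparing all pairs, minimum distance: 2
Can detect 1 errors, correct 0 errors

2


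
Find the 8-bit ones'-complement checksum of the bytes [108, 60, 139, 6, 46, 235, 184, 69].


Sum = 847 mod 256 = 79
Complement = 176

176


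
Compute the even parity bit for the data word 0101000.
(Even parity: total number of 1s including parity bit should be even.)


Number of 1s in data: 2
Parity bit: 0

0


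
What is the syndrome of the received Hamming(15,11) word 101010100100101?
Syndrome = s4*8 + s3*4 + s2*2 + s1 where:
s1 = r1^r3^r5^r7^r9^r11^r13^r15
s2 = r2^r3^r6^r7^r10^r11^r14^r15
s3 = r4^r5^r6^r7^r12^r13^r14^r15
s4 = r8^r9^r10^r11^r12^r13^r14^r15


s1=0, s2=0, s3=0, s4=1

Syndrome = 8 (error at position 8)


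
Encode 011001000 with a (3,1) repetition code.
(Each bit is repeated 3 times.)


Each bit -> 3 copies

000111111000000111000000000


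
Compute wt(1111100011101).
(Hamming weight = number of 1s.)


Counting 1s in 1111100011101

9


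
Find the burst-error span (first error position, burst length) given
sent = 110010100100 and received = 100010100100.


XOR: 010000000000

Burst at position 1, length 1


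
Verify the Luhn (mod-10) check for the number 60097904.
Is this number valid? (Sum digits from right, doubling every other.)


Luhn sum = 30
30 mod 10 = 0

Valid (Luhn sum mod 10 = 0)


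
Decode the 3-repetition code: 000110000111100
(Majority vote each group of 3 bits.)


Groups: 000, 110, 000, 111, 100
Majority votes: 01010

01010


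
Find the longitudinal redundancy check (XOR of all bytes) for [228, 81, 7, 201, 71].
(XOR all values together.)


XOR chain: 228 ^ 81 ^ 7 ^ 201 ^ 71 = 60

60


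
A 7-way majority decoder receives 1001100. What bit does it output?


Ones: 3 out of 7
Threshold: 4

0 (3/7 voted 1)


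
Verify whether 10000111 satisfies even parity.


Number of 1s: 4

Yes, parity is correct (4 ones)


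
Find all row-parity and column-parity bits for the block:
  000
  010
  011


Row parities: 010
Column parities: 001

Row P: 010, Col P: 001, Corner: 1


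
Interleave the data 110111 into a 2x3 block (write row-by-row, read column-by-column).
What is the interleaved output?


Matrix:
  110
  111
Read columns: 111101

111101
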